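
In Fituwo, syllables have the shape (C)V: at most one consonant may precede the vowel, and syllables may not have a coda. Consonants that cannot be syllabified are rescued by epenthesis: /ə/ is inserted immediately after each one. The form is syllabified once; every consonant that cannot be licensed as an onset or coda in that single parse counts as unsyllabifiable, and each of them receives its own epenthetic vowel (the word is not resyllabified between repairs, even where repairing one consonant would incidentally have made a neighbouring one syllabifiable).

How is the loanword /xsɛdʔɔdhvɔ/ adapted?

Under (C)V, the unsyllabifiable consonants are /x/, /d/, /d/, /h/ (no codas are permitted; onsets are limited to one consonant).
Inserting the epenthetic vowel yields /x/ → /xə/, /d/ → /də/, /d/ → /də/, /h/ → /hə/.

xəsɛdəʔɔdəhəvɔ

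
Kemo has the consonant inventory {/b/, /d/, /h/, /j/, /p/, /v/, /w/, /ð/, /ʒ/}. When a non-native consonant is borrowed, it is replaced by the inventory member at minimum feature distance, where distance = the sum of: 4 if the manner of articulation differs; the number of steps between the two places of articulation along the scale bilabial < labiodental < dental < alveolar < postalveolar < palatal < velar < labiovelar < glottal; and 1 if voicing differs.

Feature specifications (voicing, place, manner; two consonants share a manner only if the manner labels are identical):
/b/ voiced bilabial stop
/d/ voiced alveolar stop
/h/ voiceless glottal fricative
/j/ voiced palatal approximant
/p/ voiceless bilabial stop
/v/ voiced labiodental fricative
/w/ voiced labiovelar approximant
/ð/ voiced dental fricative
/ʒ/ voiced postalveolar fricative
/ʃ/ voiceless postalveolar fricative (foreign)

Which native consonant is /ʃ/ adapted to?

ʒ

/ʒ/ is closest: same manner (fricative), place distance 0 (postalveolar→postalveolar), voicing differs (+1); total 1. Next closest is /ð/ at distance 3.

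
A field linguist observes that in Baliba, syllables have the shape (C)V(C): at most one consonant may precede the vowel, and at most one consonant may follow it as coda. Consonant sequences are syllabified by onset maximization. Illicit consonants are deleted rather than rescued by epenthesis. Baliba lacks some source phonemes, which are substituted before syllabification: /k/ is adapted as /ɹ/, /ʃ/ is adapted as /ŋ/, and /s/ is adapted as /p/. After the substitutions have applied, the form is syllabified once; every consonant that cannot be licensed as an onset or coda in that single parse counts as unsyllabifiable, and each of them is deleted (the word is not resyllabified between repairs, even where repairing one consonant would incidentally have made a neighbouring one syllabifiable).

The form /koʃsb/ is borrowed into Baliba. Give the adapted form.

Substitution: /k/ → /ɹ/, /ʃ/ → /ŋ/, /s/ → /p/, giving /ɹoŋpb/.
Under (C)V(C), the unsyllabifiable consonants are /p/, /b/ (at most one coda consonant is licensed; onsets are limited to one consonant).
Deleting the stranded consonants removes /p/, /b/.

ɹoŋ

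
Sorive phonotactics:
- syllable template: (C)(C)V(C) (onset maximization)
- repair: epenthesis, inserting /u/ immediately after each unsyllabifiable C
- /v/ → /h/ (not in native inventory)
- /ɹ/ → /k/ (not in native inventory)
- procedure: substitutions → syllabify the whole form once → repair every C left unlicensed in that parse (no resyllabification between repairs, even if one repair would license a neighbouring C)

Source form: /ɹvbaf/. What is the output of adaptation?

Substitution: /ɹ/ → /k/, /v/ → /h/, giving /khbaf/.
Under (C)(C)V(C), the unsyllabifiable consonants are /k/ (at most one coda consonant is licensed; onsets may contain at most 2 consonants).
Epenthesis after each stranded consonant: /k/ → /ku/.

kuhbaf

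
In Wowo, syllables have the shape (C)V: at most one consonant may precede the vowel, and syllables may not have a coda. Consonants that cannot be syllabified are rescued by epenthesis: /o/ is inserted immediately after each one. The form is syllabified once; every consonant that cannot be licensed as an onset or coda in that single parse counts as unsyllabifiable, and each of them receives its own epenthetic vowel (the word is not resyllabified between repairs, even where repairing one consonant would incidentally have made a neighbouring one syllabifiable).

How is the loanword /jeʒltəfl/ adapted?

jeʒolotəfolo

Under (C)V, the unsyllabifiable consonants are /ʒ/, /l/, /f/, /l/ (no codas are permitted; onsets are limited to one consonant).
Inserting the epenthetic vowel yields /ʒ/ → /ʒo/, /l/ → /lo/, /f/ → /fo/, /l/ → /lo/.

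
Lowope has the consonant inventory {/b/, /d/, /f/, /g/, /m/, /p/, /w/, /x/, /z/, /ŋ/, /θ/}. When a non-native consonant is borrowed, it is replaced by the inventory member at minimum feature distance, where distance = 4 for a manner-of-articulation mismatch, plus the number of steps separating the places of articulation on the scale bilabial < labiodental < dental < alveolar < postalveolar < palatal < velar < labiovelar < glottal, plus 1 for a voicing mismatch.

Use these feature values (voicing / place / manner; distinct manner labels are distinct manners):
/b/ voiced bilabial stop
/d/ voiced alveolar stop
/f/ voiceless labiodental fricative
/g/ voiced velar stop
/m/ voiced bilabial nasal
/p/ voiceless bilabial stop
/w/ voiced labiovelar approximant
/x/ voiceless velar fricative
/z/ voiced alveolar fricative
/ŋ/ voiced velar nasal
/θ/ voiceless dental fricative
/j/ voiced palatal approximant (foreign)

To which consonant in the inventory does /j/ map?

/w/ is closest: same manner (approximant), place distance 2 (palatal→labiovelar), same voicing; total 2. Next closest is /g/ at distance 5.

w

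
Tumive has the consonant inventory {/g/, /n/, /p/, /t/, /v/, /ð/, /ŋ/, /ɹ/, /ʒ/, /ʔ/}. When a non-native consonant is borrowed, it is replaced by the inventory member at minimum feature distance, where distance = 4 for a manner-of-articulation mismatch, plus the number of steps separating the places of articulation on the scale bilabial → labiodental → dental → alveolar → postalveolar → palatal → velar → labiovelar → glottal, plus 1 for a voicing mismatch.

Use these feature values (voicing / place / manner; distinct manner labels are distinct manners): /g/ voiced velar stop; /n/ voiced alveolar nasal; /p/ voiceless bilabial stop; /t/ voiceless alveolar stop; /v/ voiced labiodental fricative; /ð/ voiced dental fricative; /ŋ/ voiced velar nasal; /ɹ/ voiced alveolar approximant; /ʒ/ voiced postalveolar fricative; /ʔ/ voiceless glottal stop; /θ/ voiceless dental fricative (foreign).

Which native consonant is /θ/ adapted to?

/ð/ is closest: same manner (fricative), place distance 0 (dental→dental), voicing differs (+1); total 1. Next closest is /v/ at distance 2.

ð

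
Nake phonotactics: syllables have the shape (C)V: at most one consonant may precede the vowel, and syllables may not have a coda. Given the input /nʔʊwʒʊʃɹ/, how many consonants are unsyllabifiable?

4

Under (C)V, the unsyllabifiable consonants are /n/, /w/, /ʃ/, /ɹ/ (no codas are permitted; onsets are limited to one consonant).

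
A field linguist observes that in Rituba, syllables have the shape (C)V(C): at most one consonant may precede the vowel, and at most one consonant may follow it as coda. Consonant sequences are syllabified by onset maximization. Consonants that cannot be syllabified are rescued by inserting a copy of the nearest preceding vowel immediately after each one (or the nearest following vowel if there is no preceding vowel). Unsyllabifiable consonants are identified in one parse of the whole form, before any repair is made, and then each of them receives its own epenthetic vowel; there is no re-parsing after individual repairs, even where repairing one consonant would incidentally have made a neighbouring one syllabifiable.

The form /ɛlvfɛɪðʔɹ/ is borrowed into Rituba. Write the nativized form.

ɛlvɛfɛɪðʔɪɹɪ

Syllabifying with onset maximization leaves /v/, /ʔ/, /ɹ/ stranded (at most one coda consonant is licensed; onsets are limited to one consonant).
Each unlicensed consonant becomes the onset of a new syllable: /v/ → /vɛ/, /ʔ/ → /ʔɪ/, /ɹ/ → /ɹɪ/.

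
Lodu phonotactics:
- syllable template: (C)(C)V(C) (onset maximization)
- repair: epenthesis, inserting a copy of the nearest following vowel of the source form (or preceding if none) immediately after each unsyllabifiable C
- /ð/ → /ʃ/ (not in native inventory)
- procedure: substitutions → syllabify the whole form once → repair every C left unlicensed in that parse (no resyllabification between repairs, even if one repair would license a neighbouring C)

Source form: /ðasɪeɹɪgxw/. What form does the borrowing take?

ʃasɪeɹɪgxɪwɪ

Substitution: /ð/ → /ʃ/, giving /ʃasɪeɹɪgxw/.
The consonants /x/, /w/ cannot be parsed into a legal (C)(C)V(C) syllable (at most one coda consonant is licensed; onsets may contain at most 2 consonants).
Inserting the epenthetic vowel yields /x/ → /xɪ/, /w/ → /wɪ/.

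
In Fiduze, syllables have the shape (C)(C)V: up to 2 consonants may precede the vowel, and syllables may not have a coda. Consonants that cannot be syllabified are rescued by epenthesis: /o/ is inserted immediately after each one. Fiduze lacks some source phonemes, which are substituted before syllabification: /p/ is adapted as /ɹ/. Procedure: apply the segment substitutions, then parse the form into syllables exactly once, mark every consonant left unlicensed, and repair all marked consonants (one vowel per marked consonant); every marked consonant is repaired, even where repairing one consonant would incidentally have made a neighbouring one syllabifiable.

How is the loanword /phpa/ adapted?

ɹohɹa

Substitution: /p/ → /ɹ/, giving /ɹhɹa/.
The consonants /ɹ/ cannot be parsed into a legal (C)(C)V syllable (no codas are permitted; onsets may contain at most 2 consonants).
Epenthesis after each stranded consonant: /ɹ/ → /ɹo/.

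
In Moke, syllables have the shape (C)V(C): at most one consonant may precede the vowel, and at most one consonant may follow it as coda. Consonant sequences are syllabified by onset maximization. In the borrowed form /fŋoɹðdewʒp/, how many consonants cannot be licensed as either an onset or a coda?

4

Syllabifying with onset maximization leaves /f/, /ð/, /ʒ/, /p/ stranded (at most one coda consonant is licensed; onsets are limited to one consonant).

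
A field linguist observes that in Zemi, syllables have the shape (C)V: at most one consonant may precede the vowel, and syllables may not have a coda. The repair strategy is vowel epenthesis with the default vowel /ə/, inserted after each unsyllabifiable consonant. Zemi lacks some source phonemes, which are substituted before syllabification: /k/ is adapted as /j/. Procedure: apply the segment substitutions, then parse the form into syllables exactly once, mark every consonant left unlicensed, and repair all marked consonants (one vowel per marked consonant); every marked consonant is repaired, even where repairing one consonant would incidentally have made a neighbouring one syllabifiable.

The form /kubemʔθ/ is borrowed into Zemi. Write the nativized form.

jubeməʔəθə

Substitution: /k/ → /j/, giving /jubemʔθ/.
Syllabifying with onset maximization leaves /m/, /ʔ/, /θ/ stranded (no codas are permitted; onsets are limited to one consonant).
Each unlicensed consonant becomes the onset of a new syllable: /m/ → /mə/, /ʔ/ → /ʔə/, /θ/ → /θə/.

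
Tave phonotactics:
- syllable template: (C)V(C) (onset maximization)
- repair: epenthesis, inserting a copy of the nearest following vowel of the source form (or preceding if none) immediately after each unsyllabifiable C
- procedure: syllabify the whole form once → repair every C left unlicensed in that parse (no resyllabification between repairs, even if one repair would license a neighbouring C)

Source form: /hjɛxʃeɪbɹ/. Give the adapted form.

hɛjɛxʃeɪbɹɪ

Syllabifying with onset maximization leaves /h/, /ɹ/ stranded (at most one coda consonant is licensed; onsets are limited to one consonant).
Each unlicensed consonant becomes the onset of a new syllable: /h/ → /hɛ/, /ɹ/ → /ɹɪ/.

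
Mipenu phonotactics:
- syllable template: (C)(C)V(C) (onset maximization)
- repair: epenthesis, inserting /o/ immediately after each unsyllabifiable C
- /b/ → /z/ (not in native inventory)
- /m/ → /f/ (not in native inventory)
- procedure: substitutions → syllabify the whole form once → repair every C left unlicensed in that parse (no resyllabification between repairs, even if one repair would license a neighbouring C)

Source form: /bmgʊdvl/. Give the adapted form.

zofgʊdvolo

Substitution: /b/ → /z/, /m/ → /f/, giving /zfgʊdvl/.
The consonants /z/, /v/, /l/ cannot be parsed into a legal (C)(C)V(C) syllable (at most one coda consonant is licensed; onsets may contain at most 2 consonants).
Inserting the epenthetic vowel yields /z/ → /zo/, /v/ → /vo/, /l/ → /lo/.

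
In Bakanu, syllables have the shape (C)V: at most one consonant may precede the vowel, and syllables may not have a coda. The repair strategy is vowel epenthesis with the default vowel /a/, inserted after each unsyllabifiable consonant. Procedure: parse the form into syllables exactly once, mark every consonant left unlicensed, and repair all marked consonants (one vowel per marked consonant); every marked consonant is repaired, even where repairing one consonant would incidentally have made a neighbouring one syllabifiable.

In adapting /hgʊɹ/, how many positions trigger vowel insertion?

2

The unsyllabifiable consonants are /h/, /ɹ/; each receives one epenthetic vowel.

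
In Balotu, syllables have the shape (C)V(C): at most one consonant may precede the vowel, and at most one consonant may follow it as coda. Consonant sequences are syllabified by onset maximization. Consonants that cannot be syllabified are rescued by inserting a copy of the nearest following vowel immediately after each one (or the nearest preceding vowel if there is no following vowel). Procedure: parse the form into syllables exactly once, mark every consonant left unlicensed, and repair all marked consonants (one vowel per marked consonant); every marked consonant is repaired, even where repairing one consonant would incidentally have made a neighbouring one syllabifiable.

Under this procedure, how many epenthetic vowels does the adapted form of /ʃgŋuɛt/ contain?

2

The unsyllabifiable consonants are /ʃ/, /g/; each receives one epenthetic vowel.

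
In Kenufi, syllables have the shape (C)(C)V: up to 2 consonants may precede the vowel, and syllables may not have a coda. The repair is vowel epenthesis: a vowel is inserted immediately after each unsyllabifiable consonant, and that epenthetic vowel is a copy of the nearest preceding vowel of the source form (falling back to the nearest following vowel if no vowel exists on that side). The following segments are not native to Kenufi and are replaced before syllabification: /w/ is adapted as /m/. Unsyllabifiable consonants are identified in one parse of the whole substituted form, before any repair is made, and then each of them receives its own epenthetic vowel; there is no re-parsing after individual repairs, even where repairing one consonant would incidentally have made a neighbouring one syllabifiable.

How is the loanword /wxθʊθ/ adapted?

mʊxθʊθʊ

Substitution: /w/ → /m/, giving /mxθʊθ/.
The consonants /m/, /θ/ cannot be parsed into a legal (C)(C)V syllable (no codas are permitted; onsets may contain at most 2 consonants).
Each unlicensed consonant becomes the onset of a new syllable: /m/ → /mʊ/, /θ/ → /θʊ/.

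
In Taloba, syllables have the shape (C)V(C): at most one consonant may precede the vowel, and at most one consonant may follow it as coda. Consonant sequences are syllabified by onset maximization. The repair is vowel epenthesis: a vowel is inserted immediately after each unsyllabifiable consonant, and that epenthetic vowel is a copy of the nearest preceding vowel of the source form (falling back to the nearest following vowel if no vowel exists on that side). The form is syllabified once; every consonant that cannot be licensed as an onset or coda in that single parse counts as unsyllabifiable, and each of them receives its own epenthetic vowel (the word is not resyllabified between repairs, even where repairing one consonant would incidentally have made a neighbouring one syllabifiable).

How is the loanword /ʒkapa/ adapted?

The consonants /ʒ/ cannot be parsed into a legal (C)V(C) syllable (at most one coda consonant is licensed; onsets are limited to one consonant).
Epenthesis after each stranded consonant: /ʒ/ → /ʒa/.

ʒakapa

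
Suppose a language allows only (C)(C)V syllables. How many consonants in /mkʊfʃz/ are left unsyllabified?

Syllabifying with onset maximization leaves /f/, /ʃ/, /z/ stranded (no codas are permitted; onsets may contain at most 2 consonants).

3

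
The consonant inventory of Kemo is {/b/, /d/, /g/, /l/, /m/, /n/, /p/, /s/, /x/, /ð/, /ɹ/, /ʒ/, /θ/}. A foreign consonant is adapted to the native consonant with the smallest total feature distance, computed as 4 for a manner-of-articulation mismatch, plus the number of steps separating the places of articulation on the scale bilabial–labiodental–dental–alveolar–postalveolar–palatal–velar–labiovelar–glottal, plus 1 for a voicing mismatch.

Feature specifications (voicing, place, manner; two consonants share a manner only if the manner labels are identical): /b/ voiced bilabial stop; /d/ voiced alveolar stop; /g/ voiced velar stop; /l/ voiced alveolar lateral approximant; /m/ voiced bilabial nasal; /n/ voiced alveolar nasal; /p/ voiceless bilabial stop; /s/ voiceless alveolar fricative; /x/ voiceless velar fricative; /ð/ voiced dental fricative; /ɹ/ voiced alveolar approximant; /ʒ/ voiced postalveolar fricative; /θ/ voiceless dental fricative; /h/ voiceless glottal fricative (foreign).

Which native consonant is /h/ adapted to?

x

/x/ is closest: same manner (fricative), place distance 2 (glottal→velar), same voicing; total 2. Next closest is /s/ at distance 5.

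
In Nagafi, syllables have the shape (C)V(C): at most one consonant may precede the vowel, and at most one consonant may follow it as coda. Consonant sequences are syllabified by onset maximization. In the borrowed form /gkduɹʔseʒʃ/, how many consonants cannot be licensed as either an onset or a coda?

The consonants /g/, /k/, /ʔ/, /ʃ/ cannot be parsed into a legal (C)V(C) syllable (at most one coda consonant is licensed; onsets are limited to one consonant).

4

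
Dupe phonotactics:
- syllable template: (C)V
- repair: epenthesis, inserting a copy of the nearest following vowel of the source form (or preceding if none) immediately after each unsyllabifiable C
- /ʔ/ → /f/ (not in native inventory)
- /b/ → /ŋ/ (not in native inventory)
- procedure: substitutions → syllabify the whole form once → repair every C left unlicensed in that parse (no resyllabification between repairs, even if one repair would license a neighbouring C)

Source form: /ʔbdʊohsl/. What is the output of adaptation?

Substitution: /ʔ/ → /f/, /b/ → /ŋ/, giving /fŋdʊohsl/.
The consonants /f/, /ŋ/, /h/, /s/, /l/ cannot be parsed into a legal (C)V syllable (no codas are permitted; onsets are limited to one consonant).
Epenthesis after each stranded consonant: /f/ → /fʊ/, /ŋ/ → /ŋʊ/, /h/ → /ho/, /s/ → /so/, /l/ → /lo/.

fʊŋʊdʊohosolo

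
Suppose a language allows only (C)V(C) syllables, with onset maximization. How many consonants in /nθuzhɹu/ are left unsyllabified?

2

The consonants /n/, /h/ cannot be parsed into a legal (C)V(C) syllable (at most one coda consonant is licensed; onsets are limited to one consonant).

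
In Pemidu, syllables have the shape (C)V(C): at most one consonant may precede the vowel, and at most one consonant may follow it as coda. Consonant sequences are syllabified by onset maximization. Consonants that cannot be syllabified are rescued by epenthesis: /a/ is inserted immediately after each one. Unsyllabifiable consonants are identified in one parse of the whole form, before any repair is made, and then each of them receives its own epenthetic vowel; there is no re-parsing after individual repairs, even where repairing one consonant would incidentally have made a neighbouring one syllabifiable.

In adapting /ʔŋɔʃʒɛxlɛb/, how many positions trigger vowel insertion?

1

The unsyllabifiable consonants are /ʔ/; each receives one epenthetic vowel.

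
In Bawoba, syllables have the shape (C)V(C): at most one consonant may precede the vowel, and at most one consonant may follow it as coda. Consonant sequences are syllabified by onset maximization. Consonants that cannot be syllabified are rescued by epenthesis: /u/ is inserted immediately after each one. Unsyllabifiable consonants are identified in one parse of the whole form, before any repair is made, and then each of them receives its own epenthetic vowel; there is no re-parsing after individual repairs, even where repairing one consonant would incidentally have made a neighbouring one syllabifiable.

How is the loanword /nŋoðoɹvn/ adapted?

nuŋoðoɹvunu

The consonants /n/, /v/, /n/ cannot be parsed into a legal (C)V(C) syllable (at most one coda consonant is licensed; onsets are limited to one consonant).
Inserting the epenthetic vowel yields /n/ → /nu/, /v/ → /vu/, /n/ → /nu/.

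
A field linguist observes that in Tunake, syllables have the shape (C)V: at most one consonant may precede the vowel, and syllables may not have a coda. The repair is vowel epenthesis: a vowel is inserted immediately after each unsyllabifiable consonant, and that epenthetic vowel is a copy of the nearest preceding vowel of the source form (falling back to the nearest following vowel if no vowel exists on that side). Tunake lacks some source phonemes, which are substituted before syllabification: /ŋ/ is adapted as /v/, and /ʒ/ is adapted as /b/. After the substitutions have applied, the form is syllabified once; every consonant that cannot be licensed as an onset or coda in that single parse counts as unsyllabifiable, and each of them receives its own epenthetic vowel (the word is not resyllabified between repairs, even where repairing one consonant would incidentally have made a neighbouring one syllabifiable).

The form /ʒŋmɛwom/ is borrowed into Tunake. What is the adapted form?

Substitution: /ʒ/ → /b/, /ŋ/ → /v/, giving /bvmɛwom/.
Under (C)V, the unsyllabifiable consonants are /b/, /v/, /m/ (no codas are permitted; onsets are limited to one consonant).
Inserting the epenthetic vowel yields /b/ → /bɛ/, /v/ → /vɛ/, /m/ → /mo/.

bɛvɛmɛwomo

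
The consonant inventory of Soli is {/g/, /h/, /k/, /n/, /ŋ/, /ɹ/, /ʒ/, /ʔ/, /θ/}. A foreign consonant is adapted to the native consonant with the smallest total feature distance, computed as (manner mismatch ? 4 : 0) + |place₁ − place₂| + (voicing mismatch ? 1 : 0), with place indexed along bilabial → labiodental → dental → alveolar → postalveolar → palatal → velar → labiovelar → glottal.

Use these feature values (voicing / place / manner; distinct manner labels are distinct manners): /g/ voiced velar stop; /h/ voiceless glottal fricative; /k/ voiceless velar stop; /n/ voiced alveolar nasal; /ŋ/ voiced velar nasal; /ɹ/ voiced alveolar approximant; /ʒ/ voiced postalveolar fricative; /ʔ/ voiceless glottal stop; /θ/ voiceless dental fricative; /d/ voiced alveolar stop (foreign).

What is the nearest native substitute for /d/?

g

/g/ is closest: same manner (stop), place distance 3 (alveolar→velar), same voicing; total 3. Next closest is /k/ at distance 4.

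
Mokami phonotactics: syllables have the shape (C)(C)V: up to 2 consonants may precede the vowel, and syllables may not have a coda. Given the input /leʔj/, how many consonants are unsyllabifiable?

2

Syllabifying with onset maximization leaves /ʔ/, /j/ stranded (no codas are permitted; onsets may contain at most 2 consonants).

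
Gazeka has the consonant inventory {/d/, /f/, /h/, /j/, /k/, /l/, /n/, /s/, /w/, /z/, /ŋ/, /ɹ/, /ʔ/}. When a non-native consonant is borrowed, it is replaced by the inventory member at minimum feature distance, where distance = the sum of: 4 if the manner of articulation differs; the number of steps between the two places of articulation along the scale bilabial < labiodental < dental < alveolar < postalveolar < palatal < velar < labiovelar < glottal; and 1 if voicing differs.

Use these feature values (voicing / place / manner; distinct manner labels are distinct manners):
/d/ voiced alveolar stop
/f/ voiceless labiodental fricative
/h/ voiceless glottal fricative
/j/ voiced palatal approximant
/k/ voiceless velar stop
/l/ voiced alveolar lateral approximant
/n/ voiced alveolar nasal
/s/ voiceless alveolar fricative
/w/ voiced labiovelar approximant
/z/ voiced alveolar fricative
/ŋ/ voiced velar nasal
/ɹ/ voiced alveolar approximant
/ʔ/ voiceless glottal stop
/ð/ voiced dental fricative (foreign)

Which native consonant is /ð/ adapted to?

z

/z/ is closest: same manner (fricative), place distance 1 (dental→alveolar), same voicing; total 1. Next closest is /f/ at distance 2.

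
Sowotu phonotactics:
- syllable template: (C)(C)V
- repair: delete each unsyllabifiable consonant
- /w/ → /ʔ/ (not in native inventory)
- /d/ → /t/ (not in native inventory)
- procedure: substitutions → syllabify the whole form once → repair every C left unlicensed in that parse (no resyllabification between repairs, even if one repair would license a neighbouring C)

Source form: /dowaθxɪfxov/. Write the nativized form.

Substitution: /d/ → /t/, /w/ → /ʔ/, giving /toʔaθxɪfxov/.
Syllabifying with onset maximization leaves /v/ stranded (no codas are permitted; onsets may contain at most 2 consonants).
Deleting the stranded consonants removes /v/.

toʔaθxɪfxo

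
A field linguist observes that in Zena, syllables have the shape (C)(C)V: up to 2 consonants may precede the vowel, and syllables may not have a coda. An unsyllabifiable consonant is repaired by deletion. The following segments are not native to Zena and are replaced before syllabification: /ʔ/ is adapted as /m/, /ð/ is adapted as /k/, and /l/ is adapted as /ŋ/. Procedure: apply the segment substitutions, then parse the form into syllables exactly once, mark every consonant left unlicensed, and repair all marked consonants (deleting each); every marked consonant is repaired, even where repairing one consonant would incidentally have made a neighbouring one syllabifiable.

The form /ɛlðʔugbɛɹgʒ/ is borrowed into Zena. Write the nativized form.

Substitution: /l/ → /ŋ/, /ð/ → /k/, /ʔ/ → /m/, giving /ɛŋkmugbɛɹgʒ/.
Syllabifying with onset maximization leaves /ŋ/, /ɹ/, /g/, /ʒ/ stranded (no codas are permitted; onsets may contain at most 2 consonants).
Deleting the stranded consonants removes /ŋ/, /ɹ/, /g/, /ʒ/.

ɛkmugbɛ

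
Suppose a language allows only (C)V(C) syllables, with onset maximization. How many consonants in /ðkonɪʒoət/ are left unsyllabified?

Under (C)V(C), the unsyllabifiable consonants are /ð/ (at most one coda consonant is licensed; onsets are limited to one consonant).

1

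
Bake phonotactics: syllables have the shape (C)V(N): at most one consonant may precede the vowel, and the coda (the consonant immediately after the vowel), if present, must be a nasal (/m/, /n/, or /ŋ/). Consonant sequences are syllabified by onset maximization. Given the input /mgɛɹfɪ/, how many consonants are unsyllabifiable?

2

The consonants /m/, /ɹ/ cannot be parsed into a legal (C)V(N) syllable (only a nasal (/m/, /n/, or /ŋ/) is licensed in coda position; onsets are limited to one consonant).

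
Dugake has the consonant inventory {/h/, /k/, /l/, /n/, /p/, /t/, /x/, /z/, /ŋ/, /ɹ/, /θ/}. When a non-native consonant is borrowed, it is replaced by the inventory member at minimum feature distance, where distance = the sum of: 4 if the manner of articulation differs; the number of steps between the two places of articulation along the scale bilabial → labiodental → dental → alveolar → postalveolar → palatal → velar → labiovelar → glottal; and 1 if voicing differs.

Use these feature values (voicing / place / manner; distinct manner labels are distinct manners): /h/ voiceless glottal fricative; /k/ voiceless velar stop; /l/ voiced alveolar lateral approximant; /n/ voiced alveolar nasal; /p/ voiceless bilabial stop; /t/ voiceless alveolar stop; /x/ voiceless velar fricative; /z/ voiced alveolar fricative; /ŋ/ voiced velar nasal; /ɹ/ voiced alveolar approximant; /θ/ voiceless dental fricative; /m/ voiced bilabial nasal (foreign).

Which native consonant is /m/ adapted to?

n

/n/ is closest: same manner (nasal), place distance 3 (bilabial→alveolar), same voicing; total 3. Next closest is /p/ at distance 5.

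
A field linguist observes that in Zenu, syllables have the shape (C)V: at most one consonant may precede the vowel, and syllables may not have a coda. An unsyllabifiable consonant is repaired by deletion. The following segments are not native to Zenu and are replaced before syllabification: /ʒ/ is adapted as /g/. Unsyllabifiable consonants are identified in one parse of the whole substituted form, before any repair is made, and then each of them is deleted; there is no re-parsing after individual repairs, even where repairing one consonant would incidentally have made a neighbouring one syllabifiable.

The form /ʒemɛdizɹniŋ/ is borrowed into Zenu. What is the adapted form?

gemɛdini

Substitution: /ʒ/ → /g/, giving /gemɛdizɹniŋ/.
Under (C)V, the unsyllabifiable consonants are /z/, /ɹ/, /ŋ/ (no codas are permitted; onsets are limited to one consonant).
Deletion applies to /z/, /ɹ/, /ŋ/.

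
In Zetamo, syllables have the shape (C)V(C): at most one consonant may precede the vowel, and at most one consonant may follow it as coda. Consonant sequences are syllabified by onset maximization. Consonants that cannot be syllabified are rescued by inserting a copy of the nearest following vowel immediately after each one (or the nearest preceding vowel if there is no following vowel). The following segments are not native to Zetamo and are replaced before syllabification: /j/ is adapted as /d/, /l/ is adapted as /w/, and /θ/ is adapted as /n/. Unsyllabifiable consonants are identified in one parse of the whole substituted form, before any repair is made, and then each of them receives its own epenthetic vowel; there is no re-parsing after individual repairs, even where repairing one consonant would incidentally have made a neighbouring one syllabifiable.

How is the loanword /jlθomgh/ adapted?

Substitution: /j/ → /d/, /l/ → /w/, /θ/ → /n/, giving /dwnomgh/.
Under (C)V(C), the unsyllabifiable consonants are /d/, /w/, /g/, /h/ (at most one coda consonant is licensed; onsets are limited to one consonant).
Inserting the epenthetic vowel yields /d/ → /do/, /w/ → /wo/, /g/ → /go/, /h/ → /ho/.

dowonomgoho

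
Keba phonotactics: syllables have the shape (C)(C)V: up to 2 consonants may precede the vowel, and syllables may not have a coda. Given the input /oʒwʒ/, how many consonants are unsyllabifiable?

3

The consonants /ʒ/, /w/, /ʒ/ cannot be parsed into a legal (C)(C)V syllable (no codas are permitted; onsets may contain at most 2 consonants).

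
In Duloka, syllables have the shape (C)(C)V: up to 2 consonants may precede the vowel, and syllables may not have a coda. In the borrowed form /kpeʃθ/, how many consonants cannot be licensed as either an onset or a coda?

The consonants /ʃ/, /θ/ cannot be parsed into a legal (C)(C)V syllable (no codas are permitted; onsets may contain at most 2 consonants).

2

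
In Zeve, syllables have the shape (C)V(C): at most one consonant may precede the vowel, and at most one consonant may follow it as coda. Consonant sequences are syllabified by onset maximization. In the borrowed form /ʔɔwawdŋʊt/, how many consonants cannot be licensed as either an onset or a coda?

1

The consonants /d/ cannot be parsed into a legal (C)V(C) syllable (at most one coda consonant is licensed; onsets are limited to one consonant).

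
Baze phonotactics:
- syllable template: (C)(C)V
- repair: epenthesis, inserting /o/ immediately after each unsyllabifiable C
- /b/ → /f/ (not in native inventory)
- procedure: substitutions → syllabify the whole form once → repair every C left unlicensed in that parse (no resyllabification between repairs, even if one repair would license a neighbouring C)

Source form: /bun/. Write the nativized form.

Substitution: /b/ → /f/, giving /fun/.
Syllabifying with onset maximization leaves /n/ stranded (no codas are permitted; onsets may contain at most 2 consonants).
Epenthesis after each stranded consonant: /n/ → /no/.

funo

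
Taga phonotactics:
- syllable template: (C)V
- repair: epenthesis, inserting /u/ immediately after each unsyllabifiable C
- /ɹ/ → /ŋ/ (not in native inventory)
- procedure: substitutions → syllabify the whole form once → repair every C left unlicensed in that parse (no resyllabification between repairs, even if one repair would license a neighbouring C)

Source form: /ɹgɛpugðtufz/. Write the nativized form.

Substitution: /ɹ/ → /ŋ/, giving /ŋgɛpugðtufz/.
Under (C)V, the unsyllabifiable consonants are /ŋ/, /g/, /ð/, /f/, /z/ (no codas are permitted; onsets are limited to one consonant).
Inserting the epenthetic vowel yields /ŋ/ → /ŋu/, /g/ → /gu/, /ð/ → /ðu/, /f/ → /fu/, /z/ → /zu/.

ŋugɛpuguðutufuzu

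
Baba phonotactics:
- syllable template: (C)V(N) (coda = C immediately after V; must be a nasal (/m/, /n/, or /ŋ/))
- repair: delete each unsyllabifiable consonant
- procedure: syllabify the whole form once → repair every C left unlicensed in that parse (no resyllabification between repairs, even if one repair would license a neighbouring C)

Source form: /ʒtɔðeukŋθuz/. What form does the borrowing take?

tɔðeuθu

The consonants /ʒ/, /k/, /ŋ/, /z/ cannot be parsed into a legal (C)V(N) syllable (only a nasal (/m/, /n/, or /ŋ/) is licensed in coda position; onsets are limited to one consonant).
Each unlicensed consonant is deleted: /ʒ/, /k/, /ŋ/, /z/.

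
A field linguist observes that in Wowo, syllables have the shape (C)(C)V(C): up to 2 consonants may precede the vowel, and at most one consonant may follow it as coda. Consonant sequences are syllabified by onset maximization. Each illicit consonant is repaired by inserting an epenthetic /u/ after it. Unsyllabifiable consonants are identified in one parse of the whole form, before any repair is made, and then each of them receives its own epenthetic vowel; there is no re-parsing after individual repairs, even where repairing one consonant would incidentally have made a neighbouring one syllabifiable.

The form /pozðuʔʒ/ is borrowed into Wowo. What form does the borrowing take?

Under (C)(C)V(C), the unsyllabifiable consonants are /ʒ/ (at most one coda consonant is licensed; onsets may contain at most 2 consonants).
Inserting the epenthetic vowel yields /ʒ/ → /ʒu/.

pozðuʔʒu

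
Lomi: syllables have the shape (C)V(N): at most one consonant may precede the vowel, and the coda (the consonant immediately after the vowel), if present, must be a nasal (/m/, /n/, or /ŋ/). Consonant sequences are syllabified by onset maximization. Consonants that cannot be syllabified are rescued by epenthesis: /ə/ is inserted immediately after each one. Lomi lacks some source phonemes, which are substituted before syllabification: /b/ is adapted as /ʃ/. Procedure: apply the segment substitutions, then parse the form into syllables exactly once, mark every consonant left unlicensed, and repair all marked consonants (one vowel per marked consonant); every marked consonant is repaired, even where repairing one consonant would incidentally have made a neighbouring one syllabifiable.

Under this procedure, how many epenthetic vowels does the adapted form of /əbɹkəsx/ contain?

After substitution the input is /əʃɹkəsx/.
The unsyllabifiable consonants are /ʃ/, /ɹ/, /s/, /x/; each receives one epenthetic vowel.

4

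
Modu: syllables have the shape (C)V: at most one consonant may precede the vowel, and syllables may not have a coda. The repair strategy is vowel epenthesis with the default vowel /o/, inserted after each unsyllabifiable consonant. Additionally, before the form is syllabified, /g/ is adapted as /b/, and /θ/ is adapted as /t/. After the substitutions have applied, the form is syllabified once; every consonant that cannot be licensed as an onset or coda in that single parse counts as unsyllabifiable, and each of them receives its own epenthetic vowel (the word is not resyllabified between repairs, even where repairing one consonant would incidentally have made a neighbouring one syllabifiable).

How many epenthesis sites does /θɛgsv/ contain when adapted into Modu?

After substitution the input is /tɛbsv/.
The unsyllabifiable consonants are /b/, /s/, /v/; each receives one epenthetic vowel.

3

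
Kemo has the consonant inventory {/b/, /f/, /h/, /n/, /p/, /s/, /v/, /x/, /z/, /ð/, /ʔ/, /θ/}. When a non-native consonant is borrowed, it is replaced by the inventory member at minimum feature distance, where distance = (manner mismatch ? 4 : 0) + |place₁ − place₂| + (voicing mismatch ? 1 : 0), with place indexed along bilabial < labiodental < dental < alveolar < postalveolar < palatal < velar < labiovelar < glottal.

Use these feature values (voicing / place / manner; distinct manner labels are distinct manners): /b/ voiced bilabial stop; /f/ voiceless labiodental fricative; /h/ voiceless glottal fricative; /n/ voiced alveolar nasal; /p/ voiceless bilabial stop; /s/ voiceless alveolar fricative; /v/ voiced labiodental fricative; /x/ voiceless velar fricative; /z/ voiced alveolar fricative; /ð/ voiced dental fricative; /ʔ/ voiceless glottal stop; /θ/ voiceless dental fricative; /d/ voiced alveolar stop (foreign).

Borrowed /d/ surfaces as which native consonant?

b

/b/ is closest: same manner (stop), place distance 3 (alveolar→bilabial), same voicing; total 3. Next closest is /n/ at distance 4.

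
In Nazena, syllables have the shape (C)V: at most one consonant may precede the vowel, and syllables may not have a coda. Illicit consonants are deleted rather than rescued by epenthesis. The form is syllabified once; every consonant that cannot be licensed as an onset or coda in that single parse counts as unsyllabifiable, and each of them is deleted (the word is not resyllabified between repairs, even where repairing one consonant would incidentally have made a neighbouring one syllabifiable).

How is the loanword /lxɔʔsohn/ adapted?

xɔso

The consonants /l/, /ʔ/, /h/, /n/ cannot be parsed into a legal (C)V syllable (no codas are permitted; onsets are limited to one consonant).
Deleting the stranded consonants removes /l/, /ʔ/, /h/, /n/.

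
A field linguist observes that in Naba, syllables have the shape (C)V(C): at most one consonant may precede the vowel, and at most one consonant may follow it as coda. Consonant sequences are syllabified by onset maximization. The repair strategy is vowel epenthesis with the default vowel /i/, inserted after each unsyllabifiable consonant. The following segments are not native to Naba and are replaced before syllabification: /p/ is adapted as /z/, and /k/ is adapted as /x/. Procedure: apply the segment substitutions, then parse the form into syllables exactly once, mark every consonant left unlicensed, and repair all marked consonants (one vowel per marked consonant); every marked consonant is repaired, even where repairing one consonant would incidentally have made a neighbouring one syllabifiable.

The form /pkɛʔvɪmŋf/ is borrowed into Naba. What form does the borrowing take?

Substitution: /p/ → /z/, /k/ → /x/, giving /zxɛʔvɪmŋf/.
The consonants /z/, /ŋ/, /f/ cannot be parsed into a legal (C)V(C) syllable (at most one coda consonant is licensed; onsets are limited to one consonant).
Epenthesis after each stranded consonant: /z/ → /zi/, /ŋ/ → /ŋi/, /f/ → /fi/.

zixɛʔvɪmŋifi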